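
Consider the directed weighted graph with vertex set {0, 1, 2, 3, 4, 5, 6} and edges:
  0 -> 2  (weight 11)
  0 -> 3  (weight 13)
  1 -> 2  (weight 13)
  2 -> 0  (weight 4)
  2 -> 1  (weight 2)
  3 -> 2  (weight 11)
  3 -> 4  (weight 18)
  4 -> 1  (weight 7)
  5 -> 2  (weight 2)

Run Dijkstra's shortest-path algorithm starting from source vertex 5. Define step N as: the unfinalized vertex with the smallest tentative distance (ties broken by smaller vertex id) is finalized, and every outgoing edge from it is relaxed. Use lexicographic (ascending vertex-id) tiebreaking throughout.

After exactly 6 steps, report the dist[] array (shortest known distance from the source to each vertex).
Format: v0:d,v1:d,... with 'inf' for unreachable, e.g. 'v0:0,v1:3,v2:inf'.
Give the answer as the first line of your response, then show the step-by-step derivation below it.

v0:6,v1:4,v2:2,v3:19,v4:37,v5:0,v6:inf

step 1: dist = v0:inf,v1:inf,v2:2,v3:inf,v4:inf,v5:0,v6:inf
step 2: dist = v0:6,v1:4,v2:2,v3:inf,v4:inf,v5:0,v6:inf
step 3: dist = v0:6,v1:4,v2:2,v3:inf,v4:inf,v5:0,v6:inf
step 4: dist = v0:6,v1:4,v2:2,v3:19,v4:inf,v5:0,v6:inf
step 5: dist = v0:6,v1:4,v2:2,v3:19,v4:37,v5:0,v6:inf
step 6: dist = v0:6,v1:4,v2:2,v3:19,v4:37,v5:0,v6:inf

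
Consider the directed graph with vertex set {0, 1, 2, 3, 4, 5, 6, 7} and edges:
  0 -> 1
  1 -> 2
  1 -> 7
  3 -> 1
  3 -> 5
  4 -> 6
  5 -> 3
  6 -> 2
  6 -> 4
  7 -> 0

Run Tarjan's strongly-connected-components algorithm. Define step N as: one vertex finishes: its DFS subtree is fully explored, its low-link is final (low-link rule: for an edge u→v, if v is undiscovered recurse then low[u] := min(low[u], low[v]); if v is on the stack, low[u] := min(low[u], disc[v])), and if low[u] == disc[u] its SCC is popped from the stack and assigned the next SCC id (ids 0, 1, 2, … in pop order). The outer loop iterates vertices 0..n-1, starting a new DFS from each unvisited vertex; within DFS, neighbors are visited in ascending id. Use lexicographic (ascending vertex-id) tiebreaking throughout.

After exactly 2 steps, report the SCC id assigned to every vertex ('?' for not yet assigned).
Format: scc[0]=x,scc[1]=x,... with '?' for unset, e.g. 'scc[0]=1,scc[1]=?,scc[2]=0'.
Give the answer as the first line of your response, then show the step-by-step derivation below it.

scc[0]=?,scc[1]=?,scc[2]=0,scc[3]=?,scc[4]=?,scc[5]=?,scc[6]=?,scc[7]=?

step 1: low=(low[0]=0,low[1]=1,low[2]=2,low[3]=?,low[4]=?,low[5]=?,low[6]=?,low[7]=?); scc=(scc[0]=?,scc[1]=?,scc[2]=0,scc[3]=?,scc[4]=?,scc[5]=?,scc[6]=?,scc[7]=?)
step 2: low=(low[0]=0,low[1]=1,low[2]=2,low[3]=?,low[4]=?,low[5]=?,low[6]=?,low[7]=0); scc=(scc[0]=?,scc[1]=?,scc[2]=0,scc[3]=?,scc[4]=?,scc[5]=?,scc[6]=?,scc[7]=?)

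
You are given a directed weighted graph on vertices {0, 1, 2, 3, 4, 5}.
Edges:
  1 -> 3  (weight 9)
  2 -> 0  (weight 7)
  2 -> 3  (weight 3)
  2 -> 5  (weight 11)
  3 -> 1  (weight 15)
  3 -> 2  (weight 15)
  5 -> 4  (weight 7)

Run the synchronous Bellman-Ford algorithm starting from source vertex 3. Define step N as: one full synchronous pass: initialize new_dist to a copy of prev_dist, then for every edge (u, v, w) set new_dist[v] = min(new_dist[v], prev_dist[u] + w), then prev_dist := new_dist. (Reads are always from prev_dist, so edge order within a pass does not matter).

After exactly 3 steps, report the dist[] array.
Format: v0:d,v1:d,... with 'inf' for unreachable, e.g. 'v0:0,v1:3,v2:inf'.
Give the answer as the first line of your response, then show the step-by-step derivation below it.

v0:22,v1:15,v2:15,v3:0,v4:33,v5:26

step 1: dist = v0:inf,v1:15,v2:15,v3:0,v4:inf,v5:inf
step 2: dist = v0:22,v1:15,v2:15,v3:0,v4:inf,v5:26
step 3: dist = v0:22,v1:15,v2:15,v3:0,v4:33,v5:26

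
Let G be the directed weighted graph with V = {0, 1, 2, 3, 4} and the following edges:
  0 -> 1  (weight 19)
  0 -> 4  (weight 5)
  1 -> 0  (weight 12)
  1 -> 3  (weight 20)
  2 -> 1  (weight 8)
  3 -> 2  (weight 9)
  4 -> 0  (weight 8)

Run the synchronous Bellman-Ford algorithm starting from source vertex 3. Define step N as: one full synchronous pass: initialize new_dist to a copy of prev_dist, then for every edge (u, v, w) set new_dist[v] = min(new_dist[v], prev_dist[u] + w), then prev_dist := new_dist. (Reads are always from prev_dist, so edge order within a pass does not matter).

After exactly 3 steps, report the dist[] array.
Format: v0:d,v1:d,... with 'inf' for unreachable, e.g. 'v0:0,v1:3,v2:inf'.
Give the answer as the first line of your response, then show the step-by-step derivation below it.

v0:29,v1:17,v2:9,v3:0,v4:inf

step 1: dist = v0:inf,v1:inf,v2:9,v3:0,v4:inf
step 2: dist = v0:inf,v1:17,v2:9,v3:0,v4:inf
step 3: dist = v0:29,v1:17,v2:9,v3:0,v4:inf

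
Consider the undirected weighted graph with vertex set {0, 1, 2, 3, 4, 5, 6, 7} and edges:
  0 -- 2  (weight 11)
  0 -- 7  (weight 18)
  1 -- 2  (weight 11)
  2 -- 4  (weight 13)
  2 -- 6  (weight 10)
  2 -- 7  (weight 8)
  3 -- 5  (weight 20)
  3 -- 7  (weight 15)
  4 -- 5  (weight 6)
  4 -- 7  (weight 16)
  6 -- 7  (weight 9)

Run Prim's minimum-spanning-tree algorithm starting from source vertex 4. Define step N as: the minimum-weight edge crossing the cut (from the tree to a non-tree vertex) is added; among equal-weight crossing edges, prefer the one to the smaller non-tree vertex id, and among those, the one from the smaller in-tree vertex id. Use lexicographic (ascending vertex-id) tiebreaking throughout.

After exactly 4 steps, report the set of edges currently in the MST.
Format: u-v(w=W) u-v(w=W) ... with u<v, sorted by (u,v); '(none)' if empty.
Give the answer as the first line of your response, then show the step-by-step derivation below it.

2-4(w=13) 2-7(w=8) 4-5(w=6) 6-7(w=9)

step 1: add edge 4-5 (w=6); MST = {4-5(w=6)}
step 2: add edge 2-4 (w=13); MST = {2-4(w=13) 4-5(w=6)}
step 3: add edge 2-7 (w=8); MST = {2-4(w=13) 2-7(w=8) 4-5(w=6)}
step 4: add edge 6-7 (w=9); MST = {2-4(w=13) 2-7(w=8) 4-5(w=6) 6-7(w=9)}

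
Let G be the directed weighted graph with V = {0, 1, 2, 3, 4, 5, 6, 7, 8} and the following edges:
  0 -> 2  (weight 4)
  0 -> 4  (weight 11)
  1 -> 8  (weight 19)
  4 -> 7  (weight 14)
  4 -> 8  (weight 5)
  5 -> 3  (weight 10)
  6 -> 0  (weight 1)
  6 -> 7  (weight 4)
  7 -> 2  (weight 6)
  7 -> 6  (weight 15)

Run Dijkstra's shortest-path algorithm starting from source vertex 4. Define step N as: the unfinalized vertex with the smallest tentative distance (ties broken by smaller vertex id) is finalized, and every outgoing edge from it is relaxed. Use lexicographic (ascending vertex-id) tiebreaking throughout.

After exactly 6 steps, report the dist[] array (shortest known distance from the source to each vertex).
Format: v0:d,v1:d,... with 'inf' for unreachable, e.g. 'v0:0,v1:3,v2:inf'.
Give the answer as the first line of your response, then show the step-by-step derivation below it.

v0:30,v1:inf,v2:20,v3:inf,v4:0,v5:inf,v6:29,v7:14,v8:5

step 1: dist = v0:inf,v1:inf,v2:inf,v3:inf,v4:0,v5:inf,v6:inf,v7:14,v8:5
step 2: dist = v0:inf,v1:inf,v2:inf,v3:inf,v4:0,v5:inf,v6:inf,v7:14,v8:5
step 3: dist = v0:inf,v1:inf,v2:20,v3:inf,v4:0,v5:inf,v6:29,v7:14,v8:5
step 4: dist = v0:inf,v1:inf,v2:20,v3:inf,v4:0,v5:inf,v6:29,v7:14,v8:5
step 5: dist = v0:30,v1:inf,v2:20,v3:inf,v4:0,v5:inf,v6:29,v7:14,v8:5
step 6: dist = v0:30,v1:inf,v2:20,v3:inf,v4:0,v5:inf,v6:29,v7:14,v8:5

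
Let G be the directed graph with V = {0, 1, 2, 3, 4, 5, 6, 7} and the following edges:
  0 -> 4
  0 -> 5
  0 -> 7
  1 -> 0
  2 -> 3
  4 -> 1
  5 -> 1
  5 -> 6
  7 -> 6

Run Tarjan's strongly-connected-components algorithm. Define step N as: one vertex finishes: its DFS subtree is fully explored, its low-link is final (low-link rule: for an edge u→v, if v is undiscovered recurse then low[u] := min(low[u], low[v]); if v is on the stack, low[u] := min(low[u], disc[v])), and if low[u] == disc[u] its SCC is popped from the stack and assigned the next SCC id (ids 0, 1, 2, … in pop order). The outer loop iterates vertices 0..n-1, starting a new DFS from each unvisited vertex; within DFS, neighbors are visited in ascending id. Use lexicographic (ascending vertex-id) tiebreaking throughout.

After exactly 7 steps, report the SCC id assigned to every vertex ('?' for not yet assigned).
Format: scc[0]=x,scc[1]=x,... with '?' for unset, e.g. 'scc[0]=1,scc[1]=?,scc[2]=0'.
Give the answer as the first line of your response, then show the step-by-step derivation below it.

scc[0]=2,scc[1]=2,scc[2]=?,scc[3]=3,scc[4]=2,scc[5]=2,scc[6]=0,scc[7]=1

step 1: low=(low[0]=0,low[1]=0,low[2]=?,low[3]=?,low[4]=1,low[5]=?,low[6]=?,low[7]=?); scc=(scc[0]=?,scc[1]=?,scc[2]=?,scc[3]=?,scc[4]=?,scc[5]=?,scc[6]=?,scc[7]=?)
step 2: low=(low[0]=0,low[1]=0,low[2]=?,low[3]=?,low[4]=0,low[5]=?,low[6]=?,low[7]=?); scc=(scc[0]=?,scc[1]=?,scc[2]=?,scc[3]=?,scc[4]=?,scc[5]=?,scc[6]=?,scc[7]=?)
step 3: low=(low[0]=0,low[1]=0,low[2]=?,low[3]=?,low[4]=0,low[5]=2,low[6]=4,low[7]=?); scc=(scc[0]=?,scc[1]=?,scc[2]=?,scc[3]=?,scc[4]=?,scc[5]=?,scc[6]=0,scc[7]=?)
step 4: low=(low[0]=0,low[1]=0,low[2]=?,low[3]=?,low[4]=0,low[5]=2,low[6]=4,low[7]=?); scc=(scc[0]=?,scc[1]=?,scc[2]=?,scc[3]=?,scc[4]=?,scc[5]=?,scc[6]=0,scc[7]=?)
step 5: low=(low[0]=0,low[1]=0,low[2]=?,low[3]=?,low[4]=0,low[5]=2,low[6]=4,low[7]=5); scc=(scc[0]=?,scc[1]=?,scc[2]=?,scc[3]=?,scc[4]=?,scc[5]=?,scc[6]=0,scc[7]=1)
step 6: low=(low[0]=0,low[1]=0,low[2]=?,low[3]=?,low[4]=0,low[5]=2,low[6]=4,low[7]=5); scc=(scc[0]=2,scc[1]=2,scc[2]=?,scc[3]=?,scc[4]=2,scc[5]=2,scc[6]=0,scc[7]=1)
step 7: low=(low[0]=0,low[1]=0,low[2]=6,low[3]=7,low[4]=0,low[5]=2,low[6]=4,low[7]=5); scc=(scc[0]=2,scc[1]=2,scc[2]=?,scc[3]=3,scc[4]=2,scc[5]=2,scc[6]=0,scc[7]=1)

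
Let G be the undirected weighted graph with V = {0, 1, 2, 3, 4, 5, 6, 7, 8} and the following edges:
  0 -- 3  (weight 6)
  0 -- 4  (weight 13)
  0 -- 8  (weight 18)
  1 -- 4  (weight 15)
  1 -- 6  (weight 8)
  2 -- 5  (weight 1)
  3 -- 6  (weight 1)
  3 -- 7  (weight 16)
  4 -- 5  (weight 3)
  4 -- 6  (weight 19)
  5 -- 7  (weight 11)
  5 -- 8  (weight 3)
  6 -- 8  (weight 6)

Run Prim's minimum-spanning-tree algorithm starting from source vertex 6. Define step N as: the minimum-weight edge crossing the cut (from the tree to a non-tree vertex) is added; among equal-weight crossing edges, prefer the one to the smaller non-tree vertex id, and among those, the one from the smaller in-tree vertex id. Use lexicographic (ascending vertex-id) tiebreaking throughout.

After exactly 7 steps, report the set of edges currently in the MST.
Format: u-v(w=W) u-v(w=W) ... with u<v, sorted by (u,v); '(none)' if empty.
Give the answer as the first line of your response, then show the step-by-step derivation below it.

0-3(w=6) 1-6(w=8) 2-5(w=1) 3-6(w=1) 4-5(w=3) 5-8(w=3) 6-8(w=6)

step 1: add edge 3-6 (w=1); MST = {3-6(w=1)}
step 2: add edge 0-3 (w=6); MST = {0-3(w=6) 3-6(w=1)}
step 3: add edge 6-8 (w=6); MST = {0-3(w=6) 3-6(w=1) 6-8(w=6)}
step 4: add edge 5-8 (w=3); MST = {0-3(w=6) 3-6(w=1) 5-8(w=3) 6-8(w=6)}
step 5: add edge 2-5 (w=1); MST = {0-3(w=6) 2-5(w=1) 3-6(w=1) 5-8(w=3) 6-8(w=6)}
step 6: add edge 4-5 (w=3); MST = {0-3(w=6) 2-5(w=1) 3-6(w=1) 4-5(w=3) 5-8(w=3) 6-8(w=6)}
step 7: add edge 1-6 (w=8); MST = {0-3(w=6) 1-6(w=8) 2-5(w=1) 3-6(w=1) 4-5(w=3) 5-8(w=3) 6-8(w=6)}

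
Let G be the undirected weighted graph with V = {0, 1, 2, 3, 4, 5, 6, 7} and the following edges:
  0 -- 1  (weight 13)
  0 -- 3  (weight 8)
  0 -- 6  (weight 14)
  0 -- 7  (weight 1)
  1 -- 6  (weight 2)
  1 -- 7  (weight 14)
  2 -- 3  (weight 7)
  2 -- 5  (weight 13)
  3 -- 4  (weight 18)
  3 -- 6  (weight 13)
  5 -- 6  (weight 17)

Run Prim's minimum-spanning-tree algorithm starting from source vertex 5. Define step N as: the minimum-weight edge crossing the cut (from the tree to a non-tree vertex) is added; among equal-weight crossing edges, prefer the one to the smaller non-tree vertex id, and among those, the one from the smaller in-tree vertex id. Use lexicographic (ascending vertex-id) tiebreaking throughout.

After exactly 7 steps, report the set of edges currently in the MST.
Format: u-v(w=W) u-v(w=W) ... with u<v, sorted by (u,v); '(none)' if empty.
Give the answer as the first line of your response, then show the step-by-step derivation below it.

0-1(w=13) 0-3(w=8) 0-7(w=1) 1-6(w=2) 2-3(w=7) 2-5(w=13) 3-4(w=18)

step 1: add edge 2-5 (w=13); MST = {2-5(w=13)}
step 2: add edge 2-3 (w=7); MST = {2-3(w=7) 2-5(w=13)}
step 3: add edge 0-3 (w=8); MST = {0-3(w=8) 2-3(w=7) 2-5(w=13)}
step 4: add edge 0-7 (w=1); MST = {0-3(w=8) 0-7(w=1) 2-3(w=7) 2-5(w=13)}
step 5: add edge 0-1 (w=13); MST = {0-1(w=13) 0-3(w=8) 0-7(w=1) 2-3(w=7) 2-5(w=13)}
step 6: add edge 1-6 (w=2); MST = {0-1(w=13) 0-3(w=8) 0-7(w=1) 1-6(w=2) 2-3(w=7) 2-5(w=13)}
step 7: add edge 3-4 (w=18); MST = {0-1(w=13) 0-3(w=8) 0-7(w=1) 1-6(w=2) 2-3(w=7) 2-5(w=13) 3-4(w=18)}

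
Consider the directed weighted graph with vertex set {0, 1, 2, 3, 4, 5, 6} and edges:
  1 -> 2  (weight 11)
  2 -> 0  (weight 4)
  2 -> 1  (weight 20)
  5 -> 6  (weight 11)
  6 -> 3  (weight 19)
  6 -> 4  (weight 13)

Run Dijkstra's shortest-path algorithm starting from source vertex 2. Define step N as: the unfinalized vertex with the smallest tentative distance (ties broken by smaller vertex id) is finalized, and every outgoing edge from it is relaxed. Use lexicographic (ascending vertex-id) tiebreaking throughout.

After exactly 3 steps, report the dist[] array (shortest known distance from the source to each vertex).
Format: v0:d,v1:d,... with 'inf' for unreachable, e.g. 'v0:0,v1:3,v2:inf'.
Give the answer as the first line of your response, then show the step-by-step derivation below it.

v0:4,v1:20,v2:0,v3:inf,v4:inf,v5:inf,v6:inf

step 1: dist = v0:4,v1:20,v2:0,v3:inf,v4:inf,v5:inf,v6:inf
step 2: dist = v0:4,v1:20,v2:0,v3:inf,v4:inf,v5:inf,v6:inf
step 3: dist = v0:4,v1:20,v2:0,v3:inf,v4:inf,v5:inf,v6:inf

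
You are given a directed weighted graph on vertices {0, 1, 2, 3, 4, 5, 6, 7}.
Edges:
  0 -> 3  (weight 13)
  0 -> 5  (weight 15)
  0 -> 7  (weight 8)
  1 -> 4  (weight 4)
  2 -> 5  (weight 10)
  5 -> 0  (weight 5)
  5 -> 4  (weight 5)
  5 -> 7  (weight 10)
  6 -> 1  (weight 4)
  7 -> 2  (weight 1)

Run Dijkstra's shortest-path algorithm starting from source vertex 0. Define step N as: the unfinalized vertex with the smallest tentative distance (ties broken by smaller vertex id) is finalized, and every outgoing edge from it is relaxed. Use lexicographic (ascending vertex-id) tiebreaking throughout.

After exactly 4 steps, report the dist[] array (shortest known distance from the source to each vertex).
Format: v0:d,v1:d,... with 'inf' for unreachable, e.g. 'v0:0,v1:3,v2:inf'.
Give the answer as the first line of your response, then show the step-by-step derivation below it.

v0:0,v1:inf,v2:9,v3:13,v4:inf,v5:15,v6:inf,v7:8

step 1: dist = v0:0,v1:inf,v2:inf,v3:13,v4:inf,v5:15,v6:inf,v7:8
step 2: dist = v0:0,v1:inf,v2:9,v3:13,v4:inf,v5:15,v6:inf,v7:8
step 3: dist = v0:0,v1:inf,v2:9,v3:13,v4:inf,v5:15,v6:inf,v7:8
step 4: dist = v0:0,v1:inf,v2:9,v3:13,v4:inf,v5:15,v6:inf,v7:8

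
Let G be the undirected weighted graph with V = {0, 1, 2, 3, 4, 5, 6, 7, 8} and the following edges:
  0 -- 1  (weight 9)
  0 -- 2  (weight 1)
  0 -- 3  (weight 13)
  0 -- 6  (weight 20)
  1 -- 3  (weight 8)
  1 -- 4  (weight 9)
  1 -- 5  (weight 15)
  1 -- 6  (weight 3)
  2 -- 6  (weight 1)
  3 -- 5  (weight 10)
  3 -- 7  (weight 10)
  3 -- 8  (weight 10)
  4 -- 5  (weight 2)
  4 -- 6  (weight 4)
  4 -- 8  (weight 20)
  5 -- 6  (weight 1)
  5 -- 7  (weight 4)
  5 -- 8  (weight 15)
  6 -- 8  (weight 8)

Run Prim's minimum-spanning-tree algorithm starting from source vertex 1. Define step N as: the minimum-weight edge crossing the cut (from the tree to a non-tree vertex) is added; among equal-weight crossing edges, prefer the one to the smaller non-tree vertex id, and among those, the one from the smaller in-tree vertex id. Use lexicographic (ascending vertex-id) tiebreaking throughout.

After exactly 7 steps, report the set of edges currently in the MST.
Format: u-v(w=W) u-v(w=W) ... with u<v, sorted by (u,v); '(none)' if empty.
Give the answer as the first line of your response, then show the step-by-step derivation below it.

0-2(w=1) 1-3(w=8) 1-6(w=3) 2-6(w=1) 4-5(w=2) 5-6(w=1) 5-7(w=4)

step 1: add edge 1-6 (w=3); MST = {1-6(w=3)}
step 2: add edge 2-6 (w=1); MST = {1-6(w=3) 2-6(w=1)}
step 3: add edge 0-2 (w=1); MST = {0-2(w=1) 1-6(w=3) 2-6(w=1)}
step 4: add edge 5-6 (w=1); MST = {0-2(w=1) 1-6(w=3) 2-6(w=1) 5-6(w=1)}
step 5: add edge 4-5 (w=2); MST = {0-2(w=1) 1-6(w=3) 2-6(w=1) 4-5(w=2) 5-6(w=1)}
step 6: add edge 5-7 (w=4); MST = {0-2(w=1) 1-6(w=3) 2-6(w=1) 4-5(w=2) 5-6(w=1) 5-7(w=4)}
step 7: add edge 1-3 (w=8); MST = {0-2(w=1) 1-3(w=8) 1-6(w=3) 2-6(w=1) 4-5(w=2) 5-6(w=1) 5-7(w=4)}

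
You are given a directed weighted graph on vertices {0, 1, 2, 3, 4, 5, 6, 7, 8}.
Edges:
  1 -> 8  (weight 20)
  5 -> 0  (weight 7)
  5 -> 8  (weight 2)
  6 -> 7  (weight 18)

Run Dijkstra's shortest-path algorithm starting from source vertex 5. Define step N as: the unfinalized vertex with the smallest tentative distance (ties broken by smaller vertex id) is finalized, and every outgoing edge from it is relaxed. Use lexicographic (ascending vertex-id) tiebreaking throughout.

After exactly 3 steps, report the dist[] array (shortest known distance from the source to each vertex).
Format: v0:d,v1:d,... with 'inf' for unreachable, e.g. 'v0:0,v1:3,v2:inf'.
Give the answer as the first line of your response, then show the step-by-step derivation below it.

v0:7,v1:inf,v2:inf,v3:inf,v4:inf,v5:0,v6:inf,v7:inf,v8:2

step 1: dist = v0:7,v1:inf,v2:inf,v3:inf,v4:inf,v5:0,v6:inf,v7:inf,v8:2
step 2: dist = v0:7,v1:inf,v2:inf,v3:inf,v4:inf,v5:0,v6:inf,v7:inf,v8:2
step 3: dist = v0:7,v1:inf,v2:inf,v3:inf,v4:inf,v5:0,v6:inf,v7:inf,v8:2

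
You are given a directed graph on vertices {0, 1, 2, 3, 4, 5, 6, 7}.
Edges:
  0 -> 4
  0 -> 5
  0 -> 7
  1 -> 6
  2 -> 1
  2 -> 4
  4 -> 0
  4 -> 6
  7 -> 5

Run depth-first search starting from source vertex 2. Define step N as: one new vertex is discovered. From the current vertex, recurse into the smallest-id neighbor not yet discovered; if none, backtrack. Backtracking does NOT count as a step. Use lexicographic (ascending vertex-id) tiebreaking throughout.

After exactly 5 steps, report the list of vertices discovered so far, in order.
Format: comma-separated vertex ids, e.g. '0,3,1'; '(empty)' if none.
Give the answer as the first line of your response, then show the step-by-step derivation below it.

2,1,6,4,0

step 1: discover 2; path=2; order=2
step 2: discover 1; path=2>1; order=2,1
step 3: discover 6; path=2>1>6; order=2,1,6
step 4: discover 4; path=2>4; order=2,1,6,4
step 5: discover 0; path=2>4>0; order=2,1,6,4,0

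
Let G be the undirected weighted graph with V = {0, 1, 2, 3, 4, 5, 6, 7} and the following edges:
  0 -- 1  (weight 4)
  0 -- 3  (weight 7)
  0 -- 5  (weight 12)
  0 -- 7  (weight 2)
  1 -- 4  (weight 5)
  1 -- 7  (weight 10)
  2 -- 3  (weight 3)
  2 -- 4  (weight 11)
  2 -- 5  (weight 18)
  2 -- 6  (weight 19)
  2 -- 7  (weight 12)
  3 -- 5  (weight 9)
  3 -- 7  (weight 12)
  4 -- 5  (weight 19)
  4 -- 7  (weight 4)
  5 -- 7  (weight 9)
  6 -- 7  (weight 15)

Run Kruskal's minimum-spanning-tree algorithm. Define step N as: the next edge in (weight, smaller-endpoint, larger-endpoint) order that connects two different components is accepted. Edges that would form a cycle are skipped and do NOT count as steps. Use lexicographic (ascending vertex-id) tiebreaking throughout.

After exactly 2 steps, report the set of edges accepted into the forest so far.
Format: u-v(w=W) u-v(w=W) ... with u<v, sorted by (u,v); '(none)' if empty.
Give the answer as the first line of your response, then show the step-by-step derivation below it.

0-7(w=2) 2-3(w=3)

step 1: add edge 0-7 (w=2); MST = {0-7(w=2)}
step 2: add edge 2-3 (w=3); MST = {0-7(w=2) 2-3(w=3)}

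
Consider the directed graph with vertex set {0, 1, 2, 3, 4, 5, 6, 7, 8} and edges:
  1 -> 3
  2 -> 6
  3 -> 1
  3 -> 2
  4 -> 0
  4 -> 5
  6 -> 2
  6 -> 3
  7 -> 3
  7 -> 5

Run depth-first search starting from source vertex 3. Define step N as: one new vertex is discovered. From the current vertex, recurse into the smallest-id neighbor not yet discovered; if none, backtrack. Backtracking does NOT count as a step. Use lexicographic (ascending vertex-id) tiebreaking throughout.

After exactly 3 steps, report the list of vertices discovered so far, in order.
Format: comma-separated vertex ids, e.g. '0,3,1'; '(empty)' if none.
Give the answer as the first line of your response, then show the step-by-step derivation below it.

3,1,2

step 1: discover 3; path=3; order=3
step 2: discover 1; path=3>1; order=3,1
step 3: discover 2; path=3>2; order=3,1,2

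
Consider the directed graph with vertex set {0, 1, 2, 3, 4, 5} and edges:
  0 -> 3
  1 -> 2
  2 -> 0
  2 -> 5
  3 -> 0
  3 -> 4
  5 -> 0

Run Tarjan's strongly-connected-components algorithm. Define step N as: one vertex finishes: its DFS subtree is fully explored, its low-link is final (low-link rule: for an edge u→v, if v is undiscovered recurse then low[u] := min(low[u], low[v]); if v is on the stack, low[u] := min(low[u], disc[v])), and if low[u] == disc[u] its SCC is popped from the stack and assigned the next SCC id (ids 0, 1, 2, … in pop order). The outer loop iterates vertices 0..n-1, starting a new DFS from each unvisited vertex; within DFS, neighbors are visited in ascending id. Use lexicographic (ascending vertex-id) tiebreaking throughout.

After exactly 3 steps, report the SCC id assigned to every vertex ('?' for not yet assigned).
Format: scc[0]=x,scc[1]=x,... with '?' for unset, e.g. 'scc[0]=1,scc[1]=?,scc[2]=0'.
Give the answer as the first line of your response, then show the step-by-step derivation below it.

scc[0]=1,scc[1]=?,scc[2]=?,scc[3]=1,scc[4]=0,scc[5]=?

step 1: low=(low[0]=0,low[1]=?,low[2]=?,low[3]=0,low[4]=2,low[5]=?); scc=(scc[0]=?,scc[1]=?,scc[2]=?,scc[3]=?,scc[4]=0,scc[5]=?)
step 2: low=(low[0]=0,low[1]=?,low[2]=?,low[3]=0,low[4]=2,low[5]=?); scc=(scc[0]=?,scc[1]=?,scc[2]=?,scc[3]=?,scc[4]=0,scc[5]=?)
step 3: low=(low[0]=0,low[1]=?,low[2]=?,low[3]=0,low[4]=2,low[5]=?); scc=(scc[0]=1,scc[1]=?,scc[2]=?,scc[3]=1,scc[4]=0,scc[5]=?)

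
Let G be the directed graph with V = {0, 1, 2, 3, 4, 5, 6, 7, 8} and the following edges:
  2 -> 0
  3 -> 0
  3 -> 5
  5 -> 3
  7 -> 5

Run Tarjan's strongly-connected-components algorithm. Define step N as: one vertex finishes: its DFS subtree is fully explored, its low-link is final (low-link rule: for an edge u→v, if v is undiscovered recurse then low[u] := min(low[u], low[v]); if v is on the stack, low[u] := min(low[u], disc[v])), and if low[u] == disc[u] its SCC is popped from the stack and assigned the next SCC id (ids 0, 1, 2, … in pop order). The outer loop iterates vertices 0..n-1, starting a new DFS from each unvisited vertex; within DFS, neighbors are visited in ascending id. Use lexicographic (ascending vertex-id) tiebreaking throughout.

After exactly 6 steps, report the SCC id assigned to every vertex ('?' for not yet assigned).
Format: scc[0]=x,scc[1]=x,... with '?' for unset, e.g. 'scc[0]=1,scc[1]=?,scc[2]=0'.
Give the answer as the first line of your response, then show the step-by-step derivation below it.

scc[0]=0,scc[1]=1,scc[2]=2,scc[3]=3,scc[4]=4,scc[5]=3,scc[6]=?,scc[7]=?,scc[8]=?

step 1: low=(low[0]=0,low[1]=?,low[2]=?,low[3]=?,low[4]=?,low[5]=?,low[6]=?,low[7]=?,low[8]=?); scc=(scc[0]=0,scc[1]=?,scc[2]=?,scc[3]=?,scc[4]=?,scc[5]=?,scc[6]=?,scc[7]=?,scc[8]=?)
step 2: low=(low[0]=0,low[1]=1,low[2]=?,low[3]=?,low[4]=?,low[5]=?,low[6]=?,low[7]=?,low[8]=?); scc=(scc[0]=0,scc[1]=1,scc[2]=?,scc[3]=?,scc[4]=?,scc[5]=?,scc[6]=?,scc[7]=?,scc[8]=?)
step 3: low=(low[0]=0,low[1]=1,low[2]=2,low[3]=?,low[4]=?,low[5]=?,low[6]=?,low[7]=?,low[8]=?); scc=(scc[0]=0,scc[1]=1,scc[2]=2,scc[3]=?,scc[4]=?,scc[5]=?,scc[6]=?,scc[7]=?,scc[8]=?)
step 4: low=(low[0]=0,low[1]=1,low[2]=2,low[3]=3,low[4]=?,low[5]=3,low[6]=?,low[7]=?,low[8]=?); scc=(scc[0]=0,scc[1]=1,scc[2]=2,scc[3]=?,scc[4]=?,scc[5]=?,scc[6]=?,scc[7]=?,scc[8]=?)
step 5: low=(low[0]=0,low[1]=1,low[2]=2,low[3]=3,low[4]=?,low[5]=3,low[6]=?,low[7]=?,low[8]=?); scc=(scc[0]=0,scc[1]=1,scc[2]=2,scc[3]=3,scc[4]=?,scc[5]=3,scc[6]=?,scc[7]=?,scc[8]=?)
step 6: low=(low[0]=0,low[1]=1,low[2]=2,low[3]=3,low[4]=5,low[5]=3,low[6]=?,low[7]=?,low[8]=?); scc=(scc[0]=0,scc[1]=1,scc[2]=2,scc[3]=3,scc[4]=4,scc[5]=3,scc[6]=?,scc[7]=?,scc[8]=?)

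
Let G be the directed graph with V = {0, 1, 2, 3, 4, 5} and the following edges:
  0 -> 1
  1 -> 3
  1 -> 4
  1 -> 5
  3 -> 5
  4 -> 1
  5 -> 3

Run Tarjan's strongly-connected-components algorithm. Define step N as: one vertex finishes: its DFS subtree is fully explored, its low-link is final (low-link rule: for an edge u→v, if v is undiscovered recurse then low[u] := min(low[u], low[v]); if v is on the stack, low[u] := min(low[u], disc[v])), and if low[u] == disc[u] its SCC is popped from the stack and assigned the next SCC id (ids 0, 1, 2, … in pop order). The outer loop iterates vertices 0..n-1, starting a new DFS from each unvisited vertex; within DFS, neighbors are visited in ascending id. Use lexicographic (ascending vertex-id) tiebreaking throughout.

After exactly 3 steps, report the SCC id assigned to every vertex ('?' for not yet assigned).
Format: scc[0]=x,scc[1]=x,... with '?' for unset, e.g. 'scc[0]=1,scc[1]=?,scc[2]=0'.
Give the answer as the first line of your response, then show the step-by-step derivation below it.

scc[0]=?,scc[1]=?,scc[2]=?,scc[3]=0,scc[4]=?,scc[5]=0

step 1: low=(low[0]=0,low[1]=1,low[2]=?,low[3]=2,low[4]=?,low[5]=2); scc=(scc[0]=?,scc[1]=?,scc[2]=?,scc[3]=?,scc[4]=?,scc[5]=?)
step 2: low=(low[0]=0,low[1]=1,low[2]=?,low[3]=2,low[4]=?,low[5]=2); scc=(scc[0]=?,scc[1]=?,scc[2]=?,scc[3]=0,scc[4]=?,scc[5]=0)
step 3: low=(low[0]=0,low[1]=1,low[2]=?,low[3]=2,low[4]=1,low[5]=2); scc=(scc[0]=?,scc[1]=?,scc[2]=?,scc[3]=0,scc[4]=?,scc[5]=0)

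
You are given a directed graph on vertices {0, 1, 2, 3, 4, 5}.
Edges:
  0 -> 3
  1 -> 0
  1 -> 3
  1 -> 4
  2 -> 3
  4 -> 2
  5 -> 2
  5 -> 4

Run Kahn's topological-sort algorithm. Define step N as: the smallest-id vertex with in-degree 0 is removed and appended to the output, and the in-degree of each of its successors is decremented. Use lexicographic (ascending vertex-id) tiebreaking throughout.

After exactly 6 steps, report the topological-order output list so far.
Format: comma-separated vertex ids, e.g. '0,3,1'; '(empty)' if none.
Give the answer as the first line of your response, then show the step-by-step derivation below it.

1,0,5,4,2,3

step 1: output 1; order=[1]; indeg=(0,0,2,2,1,0)
step 2: output 0; order=[1,0]; indeg=(0,0,2,1,1,0)
step 3: output 5; order=[1,0,5]; indeg=(0,0,1,1,0,0)
step 4: output 4; order=[1,0,5,4]; indeg=(0,0,0,1,0,0)
step 5: output 2; order=[1,0,5,4,2]; indeg=(0,0,0,0,0,0)
step 6: output 3; order=[1,0,5,4,2,3]; indeg=(0,0,0,0,0,0)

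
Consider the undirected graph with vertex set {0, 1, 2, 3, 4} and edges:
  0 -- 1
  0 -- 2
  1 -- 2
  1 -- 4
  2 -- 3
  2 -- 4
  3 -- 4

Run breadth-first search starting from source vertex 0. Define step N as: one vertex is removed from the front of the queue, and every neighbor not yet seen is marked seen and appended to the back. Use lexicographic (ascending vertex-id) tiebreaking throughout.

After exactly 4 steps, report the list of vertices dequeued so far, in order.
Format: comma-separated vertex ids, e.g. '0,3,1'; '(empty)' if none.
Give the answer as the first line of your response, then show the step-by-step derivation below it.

0,1,2,4

step 1: dequeue 0; queue=[1,2]; order=0
step 2: dequeue 1; queue=[2,4]; order=0,1
step 3: dequeue 2; queue=[4,3]; order=0,1,2
step 4: dequeue 4; queue=[3]; order=0,1,2,4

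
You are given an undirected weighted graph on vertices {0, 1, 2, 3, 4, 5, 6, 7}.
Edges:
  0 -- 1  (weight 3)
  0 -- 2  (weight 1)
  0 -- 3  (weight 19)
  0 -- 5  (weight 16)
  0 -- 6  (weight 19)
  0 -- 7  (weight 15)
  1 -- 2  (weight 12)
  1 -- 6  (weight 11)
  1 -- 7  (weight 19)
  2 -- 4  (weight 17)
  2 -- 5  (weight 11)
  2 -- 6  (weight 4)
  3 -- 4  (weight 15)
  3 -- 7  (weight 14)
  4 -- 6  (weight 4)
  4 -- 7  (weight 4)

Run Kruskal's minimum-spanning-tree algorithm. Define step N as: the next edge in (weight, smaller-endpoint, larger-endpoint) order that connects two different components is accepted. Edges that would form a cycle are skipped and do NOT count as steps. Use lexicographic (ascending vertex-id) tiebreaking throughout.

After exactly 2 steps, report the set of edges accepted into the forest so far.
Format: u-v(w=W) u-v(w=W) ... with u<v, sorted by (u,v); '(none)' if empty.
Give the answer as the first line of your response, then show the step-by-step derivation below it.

0-1(w=3) 0-2(w=1)

step 1: add edge 0-2 (w=1); MST = {0-2(w=1)}
step 2: add edge 0-1 (w=3); MST = {0-1(w=3) 0-2(w=1)}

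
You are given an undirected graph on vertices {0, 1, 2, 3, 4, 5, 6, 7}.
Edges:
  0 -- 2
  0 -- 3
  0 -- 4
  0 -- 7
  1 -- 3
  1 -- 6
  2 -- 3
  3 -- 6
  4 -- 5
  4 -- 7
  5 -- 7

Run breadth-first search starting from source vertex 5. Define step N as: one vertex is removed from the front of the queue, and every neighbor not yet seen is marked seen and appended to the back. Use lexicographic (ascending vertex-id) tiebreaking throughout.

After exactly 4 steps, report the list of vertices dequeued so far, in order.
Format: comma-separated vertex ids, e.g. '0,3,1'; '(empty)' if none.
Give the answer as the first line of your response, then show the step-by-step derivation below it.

5,4,7,0

step 1: dequeue 5; queue=[4,7]; order=5
step 2: dequeue 4; queue=[7,0]; order=5,4
step 3: dequeue 7; queue=[0]; order=5,4,7
step 4: dequeue 0; queue=[2,3]; order=5,4,7,0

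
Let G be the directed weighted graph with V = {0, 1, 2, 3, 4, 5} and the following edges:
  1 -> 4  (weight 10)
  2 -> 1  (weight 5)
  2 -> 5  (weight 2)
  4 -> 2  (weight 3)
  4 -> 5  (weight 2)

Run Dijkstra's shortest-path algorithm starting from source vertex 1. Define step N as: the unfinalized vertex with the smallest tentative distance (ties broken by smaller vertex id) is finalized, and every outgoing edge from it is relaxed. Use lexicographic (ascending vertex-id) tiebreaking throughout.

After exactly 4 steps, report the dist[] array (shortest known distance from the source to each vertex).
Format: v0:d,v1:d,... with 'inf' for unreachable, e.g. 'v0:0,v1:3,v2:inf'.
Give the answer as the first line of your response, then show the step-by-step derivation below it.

v0:inf,v1:0,v2:13,v3:inf,v4:10,v5:12

step 1: dist = v0:inf,v1:0,v2:inf,v3:inf,v4:10,v5:inf
step 2: dist = v0:inf,v1:0,v2:13,v3:inf,v4:10,v5:12
step 3: dist = v0:inf,v1:0,v2:13,v3:inf,v4:10,v5:12
step 4: dist = v0:inf,v1:0,v2:13,v3:inf,v4:10,v5:12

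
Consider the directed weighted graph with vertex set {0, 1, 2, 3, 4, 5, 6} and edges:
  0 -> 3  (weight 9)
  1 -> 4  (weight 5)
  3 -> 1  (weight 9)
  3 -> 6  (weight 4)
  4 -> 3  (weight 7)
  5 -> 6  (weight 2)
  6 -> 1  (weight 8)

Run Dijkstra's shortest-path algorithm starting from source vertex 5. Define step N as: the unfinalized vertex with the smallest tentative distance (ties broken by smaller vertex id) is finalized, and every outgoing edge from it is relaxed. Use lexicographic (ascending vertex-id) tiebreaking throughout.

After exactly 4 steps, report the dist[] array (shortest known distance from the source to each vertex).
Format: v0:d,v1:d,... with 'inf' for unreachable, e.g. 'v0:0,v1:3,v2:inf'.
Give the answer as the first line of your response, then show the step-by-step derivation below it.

v0:inf,v1:10,v2:inf,v3:22,v4:15,v5:0,v6:2

step 1: dist = v0:inf,v1:inf,v2:inf,v3:inf,v4:inf,v5:0,v6:2
step 2: dist = v0:inf,v1:10,v2:inf,v3:inf,v4:inf,v5:0,v6:2
step 3: dist = v0:inf,v1:10,v2:inf,v3:inf,v4:15,v5:0,v6:2
step 4: dist = v0:inf,v1:10,v2:inf,v3:22,v4:15,v5:0,v6:2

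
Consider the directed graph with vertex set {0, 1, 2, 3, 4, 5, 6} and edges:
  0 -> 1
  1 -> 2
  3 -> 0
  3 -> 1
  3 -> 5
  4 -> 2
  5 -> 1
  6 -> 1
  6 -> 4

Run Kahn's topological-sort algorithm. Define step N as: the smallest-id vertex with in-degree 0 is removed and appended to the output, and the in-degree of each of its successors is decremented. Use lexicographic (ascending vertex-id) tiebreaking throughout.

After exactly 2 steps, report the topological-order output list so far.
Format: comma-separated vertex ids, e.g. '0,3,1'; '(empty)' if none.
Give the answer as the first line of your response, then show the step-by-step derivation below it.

3,0

step 1: output 3; order=[3]; indeg=(0,3,2,0,1,0,0)
step 2: output 0; order=[3,0]; indeg=(0,2,2,0,1,0,0)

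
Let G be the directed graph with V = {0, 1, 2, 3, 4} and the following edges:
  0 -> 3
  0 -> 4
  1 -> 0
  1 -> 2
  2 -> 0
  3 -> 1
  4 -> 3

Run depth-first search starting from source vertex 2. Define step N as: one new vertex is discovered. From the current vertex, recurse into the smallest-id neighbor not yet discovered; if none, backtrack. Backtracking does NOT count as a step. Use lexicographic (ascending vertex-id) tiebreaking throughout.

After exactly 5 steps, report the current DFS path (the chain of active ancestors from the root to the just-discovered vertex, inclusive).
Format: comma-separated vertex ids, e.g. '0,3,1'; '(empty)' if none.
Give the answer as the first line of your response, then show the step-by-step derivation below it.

2,0,4

step 1: discover 2; path=2; order=2
step 2: discover 0; path=2>0; order=2,0
step 3: discover 3; path=2>0>3; order=2,0,3
step 4: discover 1; path=2>0>3>1; order=2,0,3,1
step 5: discover 4; path=2>0>4; order=2,0,3,1,4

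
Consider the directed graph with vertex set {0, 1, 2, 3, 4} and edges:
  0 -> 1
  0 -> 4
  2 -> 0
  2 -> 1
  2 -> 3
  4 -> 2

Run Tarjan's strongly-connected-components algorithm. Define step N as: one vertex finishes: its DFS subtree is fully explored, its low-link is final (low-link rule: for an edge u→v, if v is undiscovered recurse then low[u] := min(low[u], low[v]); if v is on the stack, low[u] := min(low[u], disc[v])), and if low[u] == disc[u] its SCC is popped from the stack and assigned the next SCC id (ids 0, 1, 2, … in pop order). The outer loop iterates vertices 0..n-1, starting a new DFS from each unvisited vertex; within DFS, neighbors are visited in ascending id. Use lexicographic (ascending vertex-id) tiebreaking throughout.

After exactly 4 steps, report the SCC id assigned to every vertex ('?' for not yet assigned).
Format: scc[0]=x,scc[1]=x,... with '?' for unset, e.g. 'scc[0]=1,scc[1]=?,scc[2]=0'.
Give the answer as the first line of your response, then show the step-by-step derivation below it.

scc[0]=?,scc[1]=0,scc[2]=?,scc[3]=1,scc[4]=?

step 1: low=(low[0]=0,low[1]=1,low[2]=?,low[3]=?,low[4]=?); scc=(scc[0]=?,scc[1]=0,scc[2]=?,scc[3]=?,scc[4]=?)
step 2: low=(low[0]=0,low[1]=1,low[2]=0,low[3]=4,low[4]=2); scc=(scc[0]=?,scc[1]=0,scc[2]=?,scc[3]=1,scc[4]=?)
step 3: low=(low[0]=0,low[1]=1,low[2]=0,low[3]=4,low[4]=2); scc=(scc[0]=?,scc[1]=0,scc[2]=?,scc[3]=1,scc[4]=?)
step 4: low=(low[0]=0,low[1]=1,low[2]=0,low[3]=4,low[4]=0); scc=(scc[0]=?,scc[1]=0,scc[2]=?,scc[3]=1,scc[4]=?)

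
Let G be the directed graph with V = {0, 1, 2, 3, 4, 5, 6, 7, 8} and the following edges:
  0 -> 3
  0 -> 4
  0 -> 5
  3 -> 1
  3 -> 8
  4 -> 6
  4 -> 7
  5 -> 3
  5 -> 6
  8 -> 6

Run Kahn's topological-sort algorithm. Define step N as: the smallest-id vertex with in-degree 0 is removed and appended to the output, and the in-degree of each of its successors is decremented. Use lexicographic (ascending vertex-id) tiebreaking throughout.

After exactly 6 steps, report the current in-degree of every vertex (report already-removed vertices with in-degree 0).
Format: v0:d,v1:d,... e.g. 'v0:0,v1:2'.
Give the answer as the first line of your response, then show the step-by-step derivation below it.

v0:0,v1:0,v2:0,v3:0,v4:0,v5:0,v6:1,v7:0,v8:0

step 1: output 0; order=[0]; indeg=(0,1,0,1,0,0,3,1,1)
step 2: output 2; order=[0,2]; indeg=(0,1,0,1,0,0,3,1,1)
step 3: output 4; order=[0,2,4]; indeg=(0,1,0,1,0,0,2,0,1)
step 4: output 5; order=[0,2,4,5]; indeg=(0,1,0,0,0,0,1,0,1)
step 5: output 3; order=[0,2,4,5,3]; indeg=(0,0,0,0,0,0,1,0,0)
step 6: output 1; order=[0,2,4,5,3,1]; indeg=(0,0,0,0,0,0,1,0,0)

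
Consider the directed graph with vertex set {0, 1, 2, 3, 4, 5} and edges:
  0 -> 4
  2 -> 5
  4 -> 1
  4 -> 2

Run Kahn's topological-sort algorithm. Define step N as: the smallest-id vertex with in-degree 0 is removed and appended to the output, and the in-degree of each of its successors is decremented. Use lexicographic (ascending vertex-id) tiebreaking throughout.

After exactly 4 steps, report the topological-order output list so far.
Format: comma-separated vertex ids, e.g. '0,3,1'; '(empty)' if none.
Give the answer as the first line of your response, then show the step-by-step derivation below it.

0,3,4,1

step 1: output 0; order=[0]; indeg=(0,1,1,0,0,1)
step 2: output 3; order=[0,3]; indeg=(0,1,1,0,0,1)
step 3: output 4; order=[0,3,4]; indeg=(0,0,0,0,0,1)
step 4: output 1; order=[0,3,4,1]; indeg=(0,0,0,0,0,1)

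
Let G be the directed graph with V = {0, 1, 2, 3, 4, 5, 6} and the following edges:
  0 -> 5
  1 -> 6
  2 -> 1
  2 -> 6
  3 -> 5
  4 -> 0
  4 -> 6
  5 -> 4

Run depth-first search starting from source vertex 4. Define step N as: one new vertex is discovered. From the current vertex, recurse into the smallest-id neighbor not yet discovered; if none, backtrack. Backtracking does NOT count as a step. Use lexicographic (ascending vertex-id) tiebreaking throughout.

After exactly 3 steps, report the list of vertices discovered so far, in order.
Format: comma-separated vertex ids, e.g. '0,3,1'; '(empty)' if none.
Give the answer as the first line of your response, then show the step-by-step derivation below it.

4,0,5

step 1: discover 4; path=4; order=4
step 2: discover 0; path=4>0; order=4,0
step 3: discover 5; path=4>0>5; order=4,0,5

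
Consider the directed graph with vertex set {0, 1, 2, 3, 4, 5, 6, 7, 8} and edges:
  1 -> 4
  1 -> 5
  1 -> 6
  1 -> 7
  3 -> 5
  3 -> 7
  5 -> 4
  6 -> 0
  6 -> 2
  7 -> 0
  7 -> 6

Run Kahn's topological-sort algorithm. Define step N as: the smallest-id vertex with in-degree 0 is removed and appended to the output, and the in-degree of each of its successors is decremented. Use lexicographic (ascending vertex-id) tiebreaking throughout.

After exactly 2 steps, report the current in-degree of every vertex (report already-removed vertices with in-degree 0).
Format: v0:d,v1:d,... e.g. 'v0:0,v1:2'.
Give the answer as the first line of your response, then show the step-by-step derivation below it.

v0:2,v1:0,v2:1,v3:0,v4:1,v5:0,v6:1,v7:0,v8:0

step 1: output 1; order=[1]; indeg=(2,0,1,0,1,1,1,1,0)
step 2: output 3; order=[1,3]; indeg=(2,0,1,0,1,0,1,0,0)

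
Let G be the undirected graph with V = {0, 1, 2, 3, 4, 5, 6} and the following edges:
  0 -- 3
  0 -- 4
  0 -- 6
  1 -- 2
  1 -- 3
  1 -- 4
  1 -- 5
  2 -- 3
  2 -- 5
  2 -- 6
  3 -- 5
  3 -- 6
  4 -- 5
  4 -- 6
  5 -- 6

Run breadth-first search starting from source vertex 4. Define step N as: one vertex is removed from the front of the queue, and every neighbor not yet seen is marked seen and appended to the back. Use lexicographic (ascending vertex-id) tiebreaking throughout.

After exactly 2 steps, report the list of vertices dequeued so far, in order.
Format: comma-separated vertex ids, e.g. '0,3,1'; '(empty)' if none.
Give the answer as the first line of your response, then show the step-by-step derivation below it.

4,0

step 1: dequeue 4; queue=[0,1,5,6]; order=4
step 2: dequeue 0; queue=[1,5,6,3]; order=4,0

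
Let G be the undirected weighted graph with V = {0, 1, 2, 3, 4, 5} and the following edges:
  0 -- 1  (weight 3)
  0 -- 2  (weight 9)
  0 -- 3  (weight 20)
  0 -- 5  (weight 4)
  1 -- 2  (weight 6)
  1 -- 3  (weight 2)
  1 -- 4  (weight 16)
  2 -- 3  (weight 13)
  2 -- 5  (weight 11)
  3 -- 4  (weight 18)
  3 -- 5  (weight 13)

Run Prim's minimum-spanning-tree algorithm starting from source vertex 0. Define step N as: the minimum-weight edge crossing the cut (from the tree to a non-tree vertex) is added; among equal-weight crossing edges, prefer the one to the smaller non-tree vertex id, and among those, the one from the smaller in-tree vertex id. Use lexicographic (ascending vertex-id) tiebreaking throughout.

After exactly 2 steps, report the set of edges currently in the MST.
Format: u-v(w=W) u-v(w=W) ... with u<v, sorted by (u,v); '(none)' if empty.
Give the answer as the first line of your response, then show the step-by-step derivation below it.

0-1(w=3) 1-3(w=2)

step 1: add edge 0-1 (w=3); MST = {0-1(w=3)}
step 2: add edge 1-3 (w=2); MST = {0-1(w=3) 1-3(w=2)}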